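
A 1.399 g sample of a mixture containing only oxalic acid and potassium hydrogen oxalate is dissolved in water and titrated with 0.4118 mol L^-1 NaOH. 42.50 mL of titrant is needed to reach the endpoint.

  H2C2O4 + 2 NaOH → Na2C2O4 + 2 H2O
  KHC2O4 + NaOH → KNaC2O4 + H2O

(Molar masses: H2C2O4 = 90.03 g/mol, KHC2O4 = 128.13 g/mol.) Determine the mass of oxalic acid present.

0.4568 g

n(NaOH) = 0.04250 × 0.4118 = 0.01750 mol
Let x = n(H2C2O4), y = n(KHC2O4).
Titrant: 2x + 1y = 0.01750;  mass: 90.03x + 128.13y = 1.399
Solving, x = 5.074 × 10^-3 mol, y = 7.353 × 10^-3 mol
mass of H2C2O4 = 5.074 × 10^-3 × 90.03 = 0.4568 g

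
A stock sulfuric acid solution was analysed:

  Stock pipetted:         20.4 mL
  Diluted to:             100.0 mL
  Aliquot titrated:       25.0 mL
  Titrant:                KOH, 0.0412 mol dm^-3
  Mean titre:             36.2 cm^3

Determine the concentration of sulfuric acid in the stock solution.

H2SO4 + 2 KOH → K2SO4 + 2 H2O
n(KOH) = 0.0362 × 0.0412 = 1.49 × 10^-3 mol
From the 1:2 ratio, n(H2SO4) in the aliquot = 1/2 × 1.49 × 10^-3 = 7.46 × 10^-4 mol
[H2SO4]_dilute = 7.46 × 10^-4 / 0.0250 = 0.0298 mol/L
Dilution factor = 100.0 / 20.4 = 4.902
[H2SO4]_stock = 0.0298 × 4.902 = 0.146 mol/L

0.146 mol/L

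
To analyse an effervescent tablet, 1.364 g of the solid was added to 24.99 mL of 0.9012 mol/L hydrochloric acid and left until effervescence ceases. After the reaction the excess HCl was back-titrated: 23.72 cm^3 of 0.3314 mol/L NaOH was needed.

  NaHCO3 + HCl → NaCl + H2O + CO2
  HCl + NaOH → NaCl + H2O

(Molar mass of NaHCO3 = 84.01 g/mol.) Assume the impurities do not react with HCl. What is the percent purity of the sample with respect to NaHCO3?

n(HCl) added = 0.02499 × 0.9012 = 0.02252 mol
n(NaOH) used in back-titration = 0.02372 × 0.3314 = 7.861 × 10^-3 mol
n(HCl) left over = 7.861 × 10^-3 mol (1:1 ratio)
n(HCl) consumed by analyte = 0.02252 − 7.861 × 10^-3 = 0.01466 mol
n(NaHCO3) = 0.01466 mol (1:1 ratio)
mass of NaHCO3 = 0.01466 × 84.01 = 1.232 g
% NaHCO3 = 1.232 / 1.364 × 100 = 90.29 %

90.29 %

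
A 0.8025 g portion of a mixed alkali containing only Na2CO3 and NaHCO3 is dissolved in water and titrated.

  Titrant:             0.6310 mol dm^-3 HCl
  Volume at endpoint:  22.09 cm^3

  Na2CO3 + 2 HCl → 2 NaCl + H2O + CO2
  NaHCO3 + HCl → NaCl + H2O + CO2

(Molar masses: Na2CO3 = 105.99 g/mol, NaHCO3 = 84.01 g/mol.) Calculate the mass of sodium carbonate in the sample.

0.6296 g

n(HCl) = 0.02209 × 0.6310 = 0.01394 mol
Let x = n(Na2CO3), y = n(NaHCO3).
Titrant: 2x + 1y = 0.01394;  mass: 105.99x + 84.01y = 0.8025
Solving, x = 5.941 × 10^-3 mol, y = 2.058 × 10^-3 mol
mass of Na2CO3 = 5.941 × 10^-3 × 105.99 = 0.6296 g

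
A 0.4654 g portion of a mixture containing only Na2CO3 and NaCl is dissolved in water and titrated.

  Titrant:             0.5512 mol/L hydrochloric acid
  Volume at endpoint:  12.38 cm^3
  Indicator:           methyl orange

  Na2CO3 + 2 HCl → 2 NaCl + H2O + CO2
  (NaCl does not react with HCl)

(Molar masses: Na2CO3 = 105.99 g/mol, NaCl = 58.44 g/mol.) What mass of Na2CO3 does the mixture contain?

n(HCl) = 0.01238 × 0.5512 = 6.824 × 10^-3 mol
Let x = n(Na2CO3), y = n(NaCl).
Titrant: 2x = 6.824 × 10^-3;  mass: 105.99x + 58.44y = 0.4654
Solving, x = 3.412 × 10^-3 mol, y = 1.776 × 10^-3 mol
mass of Na2CO3 = 3.412 × 10^-3 × 105.99 = 0.3616 g

0.3616 g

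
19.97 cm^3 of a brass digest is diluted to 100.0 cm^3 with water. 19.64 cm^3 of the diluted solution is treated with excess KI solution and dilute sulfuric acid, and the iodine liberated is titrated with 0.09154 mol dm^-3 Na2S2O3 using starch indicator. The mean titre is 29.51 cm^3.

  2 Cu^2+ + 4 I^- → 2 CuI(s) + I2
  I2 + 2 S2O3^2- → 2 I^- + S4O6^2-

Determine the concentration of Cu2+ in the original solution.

n(S2O3^2-) = 0.02951 × 0.09154 = 2.701 × 10^-3 mol
n(I2) = n(S2O3^2-)/2 = 1.351 × 10^-3 mol
From the 2:1 ratio, n(Cu2+) in the aliquot = 2/1 × 1.351 × 10^-3 = 2.701 × 10^-3 mol
[Cu2+]_dilute = 2.701 × 10^-3 / 0.01964 = 0.1375 mol/L
[Cu2+]_original = 0.1375 × 100.0/19.97 = 0.6887 mol/L

0.6887 mol/L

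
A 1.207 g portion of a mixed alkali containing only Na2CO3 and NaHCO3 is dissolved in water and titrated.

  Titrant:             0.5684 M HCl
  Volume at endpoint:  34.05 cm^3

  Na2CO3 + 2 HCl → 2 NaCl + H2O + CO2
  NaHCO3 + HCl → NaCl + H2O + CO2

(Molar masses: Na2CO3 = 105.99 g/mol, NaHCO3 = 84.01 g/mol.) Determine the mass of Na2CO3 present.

n(HCl) = 0.03405 × 0.5684 = 0.01935 mol
Let x = n(Na2CO3), y = n(NaHCO3).
Titrant: 2x + 1y = 0.01935;  mass: 105.99x + 84.01y = 1.207
Solving, x = 6.754 × 10^-3 mol, y = 5.847 × 10^-3 mol
mass of Na2CO3 = 6.754 × 10^-3 × 105.99 = 0.7158 g

0.7158 g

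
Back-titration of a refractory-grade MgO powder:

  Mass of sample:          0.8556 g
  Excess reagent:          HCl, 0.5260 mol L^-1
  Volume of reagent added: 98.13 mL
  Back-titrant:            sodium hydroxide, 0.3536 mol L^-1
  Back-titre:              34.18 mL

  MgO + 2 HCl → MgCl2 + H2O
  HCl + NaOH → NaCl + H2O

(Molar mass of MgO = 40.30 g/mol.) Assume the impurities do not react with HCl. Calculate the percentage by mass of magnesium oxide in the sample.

n(HCl) added = 0.09813 × 0.5260 = 0.05162 mol
n(NaOH) used in back-titration = 0.03418 × 0.3536 = 0.01209 mol
n(HCl) left over = 0.01209 mol (1:1 ratio)
n(HCl) consumed by analyte = 0.05162 − 0.01209 = 0.03953 mol
From the 1:2 ratio, n(MgO) = 1/2 × 0.03953 = 0.01977 mol
mass of MgO = 0.01977 × 40.30 = 0.7965 g
% MgO = 0.7965 / 0.8556 × 100 = 93.10 %

93.10 %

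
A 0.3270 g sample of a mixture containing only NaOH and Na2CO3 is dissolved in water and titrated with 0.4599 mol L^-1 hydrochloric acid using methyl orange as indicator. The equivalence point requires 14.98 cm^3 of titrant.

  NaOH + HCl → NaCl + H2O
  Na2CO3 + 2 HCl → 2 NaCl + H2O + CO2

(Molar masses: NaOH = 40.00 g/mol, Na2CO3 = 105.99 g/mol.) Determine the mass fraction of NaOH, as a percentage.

35.86 %

n(HCl) = 0.01498 × 0.4599 = 6.889 × 10^-3 mol
Let x = n(NaOH), y = n(Na2CO3).
Titrant: 1x + 2y = 6.889 × 10^-3;  mass: 40.00x + 105.99y = 0.3270
Solving, x = 2.932 × 10^-3 mol, y = 1.979 × 10^-3 mol
mass of NaOH = 2.932 × 10^-3 × 40.00 = 0.1173 g
% NaOH = 0.1173 / 0.3270 × 100 = 35.86 %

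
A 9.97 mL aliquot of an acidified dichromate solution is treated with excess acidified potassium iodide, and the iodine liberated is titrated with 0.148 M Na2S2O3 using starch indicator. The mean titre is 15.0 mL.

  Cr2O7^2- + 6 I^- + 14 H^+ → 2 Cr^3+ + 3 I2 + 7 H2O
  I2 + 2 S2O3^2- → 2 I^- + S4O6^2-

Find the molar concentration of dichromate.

n(S2O3^2-) = 0.0150 × 0.148 = 2.22 × 10^-3 mol
n(I2) = n(S2O3^2-)/2 = 1.11 × 10^-3 mol
From the 1:3 ratio, n(Cr2O7^2-) in the aliquot = 1/3 × 1.11 × 10^-3 = 3.70 × 10^-4 mol
[Cr2O7^2-] = 3.70 × 10^-4 / 0.00997 = 0.0371 mol/L

0.0371 M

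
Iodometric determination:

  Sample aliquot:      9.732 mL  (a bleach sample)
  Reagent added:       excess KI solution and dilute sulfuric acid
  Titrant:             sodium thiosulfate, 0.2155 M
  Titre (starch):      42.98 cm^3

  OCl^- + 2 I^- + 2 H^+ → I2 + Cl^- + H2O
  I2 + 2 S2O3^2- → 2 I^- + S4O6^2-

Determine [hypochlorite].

n(S2O3^2-) = 0.04298 × 0.2155 = 9.262 × 10^-3 mol
n(I2) = n(S2O3^2-)/2 = 4.631 × 10^-3 mol
n(OCl^-) in the aliquot = 4.631 × 10^-3 mol (1:1 ratio)
[OCl^-] = 4.631 × 10^-3 / 0.009732 = 0.4759 mol/L

0.4759 M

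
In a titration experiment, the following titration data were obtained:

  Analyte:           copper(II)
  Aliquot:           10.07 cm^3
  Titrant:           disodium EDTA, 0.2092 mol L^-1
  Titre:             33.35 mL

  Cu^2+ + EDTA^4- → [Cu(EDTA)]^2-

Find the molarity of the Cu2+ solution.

n(EDTA) = 0.03335 L × 0.2092 mol/L = 6.977 × 10^-3 mol
n(Cu2+) = 6.977 × 10^-3 mol (1:1 mole ratio)
[Cu2+] = 6.977 × 10^-3 mol / 0.01007 L = 0.6928 mol/L

0.6928 mol/L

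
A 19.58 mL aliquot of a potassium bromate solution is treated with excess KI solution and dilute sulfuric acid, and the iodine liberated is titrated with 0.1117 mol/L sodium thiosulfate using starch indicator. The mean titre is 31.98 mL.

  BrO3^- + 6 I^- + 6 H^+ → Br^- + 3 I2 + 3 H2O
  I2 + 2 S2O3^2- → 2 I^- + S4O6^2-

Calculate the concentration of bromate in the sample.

0.03041 mol/L

n(S2O3^2-) = 0.03198 × 0.1117 = 3.572 × 10^-3 mol
n(I2) = n(S2O3^2-)/2 = 1.786 × 10^-3 mol
From the 1:3 ratio, n(BrO3^-) in the aliquot = 1/3 × 1.786 × 10^-3 = 5.954 × 10^-4 mol
[BrO3^-] = 5.954 × 10^-4 / 0.01958 = 0.03041 mol/L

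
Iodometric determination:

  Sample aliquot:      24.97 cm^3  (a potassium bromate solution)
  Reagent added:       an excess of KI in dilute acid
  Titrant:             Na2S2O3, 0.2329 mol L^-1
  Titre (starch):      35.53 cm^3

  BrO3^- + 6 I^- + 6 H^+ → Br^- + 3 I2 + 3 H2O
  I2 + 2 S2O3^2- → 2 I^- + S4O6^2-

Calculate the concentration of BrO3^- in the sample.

n(S2O3^2-) = 0.03553 × 0.2329 = 8.275 × 10^-3 mol
n(I2) = n(S2O3^2-)/2 = 4.137 × 10^-3 mol
From the 1:3 ratio, n(BrO3^-) in the aliquot = 1/3 × 4.137 × 10^-3 = 1.379 × 10^-3 mol
[BrO3^-] = 1.379 × 10^-3 / 0.02497 = 0.05523 mol/L

0.05523 mol/L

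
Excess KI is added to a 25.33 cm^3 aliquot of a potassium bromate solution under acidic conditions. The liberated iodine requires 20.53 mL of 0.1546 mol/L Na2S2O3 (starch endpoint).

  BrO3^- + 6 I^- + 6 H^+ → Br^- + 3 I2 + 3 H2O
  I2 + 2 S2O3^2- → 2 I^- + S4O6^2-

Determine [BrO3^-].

n(S2O3^2-) = 0.02053 × 0.1546 = 3.174 × 10^-3 mol
n(I2) = n(S2O3^2-)/2 = 1.587 × 10^-3 mol
From the 1:3 ratio, n(BrO3^-) in the aliquot = 1/3 × 1.587 × 10^-3 = 5.290 × 10^-4 mol
[BrO3^-] = 5.290 × 10^-4 / 0.02533 = 0.02088 mol/L

0.02088 mol/L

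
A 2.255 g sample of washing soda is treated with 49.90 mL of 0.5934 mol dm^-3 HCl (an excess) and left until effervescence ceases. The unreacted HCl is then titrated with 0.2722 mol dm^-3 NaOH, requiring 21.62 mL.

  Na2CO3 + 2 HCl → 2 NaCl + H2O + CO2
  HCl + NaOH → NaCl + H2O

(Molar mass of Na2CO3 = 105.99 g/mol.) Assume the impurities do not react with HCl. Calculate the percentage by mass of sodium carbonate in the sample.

n(HCl) added = 0.04990 × 0.5934 = 0.02961 mol
n(NaOH) used in back-titration = 0.02162 × 0.2722 = 5.885 × 10^-3 mol
n(HCl) left over = 5.885 × 10^-3 mol (1:1 ratio)
n(HCl) consumed by analyte = 0.02961 − 5.885 × 10^-3 = 0.02373 mol
From the 1:2 ratio, n(Na2CO3) = 1/2 × 0.02373 = 0.01186 mol
mass of Na2CO3 = 0.01186 × 105.99 = 1.257 g
% Na2CO3 = 1.257 / 2.255 × 100 = 55.76 %

55.76 %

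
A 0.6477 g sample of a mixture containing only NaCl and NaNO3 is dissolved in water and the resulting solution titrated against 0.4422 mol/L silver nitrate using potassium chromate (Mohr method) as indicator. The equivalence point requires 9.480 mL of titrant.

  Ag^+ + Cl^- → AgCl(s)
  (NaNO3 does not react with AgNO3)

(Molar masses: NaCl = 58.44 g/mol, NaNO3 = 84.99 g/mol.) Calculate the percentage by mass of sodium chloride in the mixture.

37.82 %

n(AgNO3) = 0.009480 × 0.4422 = 4.192 × 10^-3 mol
Let x = n(NaCl), y = n(NaNO3).
Titrant: 1x = 4.192 × 10^-3;  mass: 58.44x + 84.99y = 0.6477
Solving, x = 4.192 × 10^-3 mol, y = 4.738 × 10^-3 mol
mass of NaCl = 4.192 × 10^-3 × 58.44 = 0.2450 g
% NaCl = 0.2450 / 0.6477 × 100 = 37.82 %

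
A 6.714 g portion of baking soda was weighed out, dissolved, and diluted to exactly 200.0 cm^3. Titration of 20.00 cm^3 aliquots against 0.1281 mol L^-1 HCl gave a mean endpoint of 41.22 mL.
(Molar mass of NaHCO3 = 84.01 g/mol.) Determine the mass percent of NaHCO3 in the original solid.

NaHCO3 + HCl → NaCl + H2O + CO2
n(HCl) per titration = 0.04122 × 0.1281 = 5.280 × 10^-3 mol
n(NaHCO3) in each aliquot = 5.280 × 10^-3 mol (1:1 ratio)
n(NaHCO3) in the whole flask = 5.280 × 10^-3 × 200.0/20.00 = 0.05280 mol
mass of NaHCO3 = 0.05280 × 84.01 = 4.436 g
% NaHCO3 = 4.436 / 6.714 × 100 = 66.07 %

66.07 %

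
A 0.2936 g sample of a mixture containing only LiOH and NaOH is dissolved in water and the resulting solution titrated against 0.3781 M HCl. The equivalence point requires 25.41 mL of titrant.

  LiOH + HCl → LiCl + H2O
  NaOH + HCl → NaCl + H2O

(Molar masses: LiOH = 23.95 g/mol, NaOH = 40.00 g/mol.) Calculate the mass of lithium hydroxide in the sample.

n(HCl) = 0.02541 × 0.3781 = 9.608 × 10^-3 mol
Let x = n(LiOH), y = n(NaOH).
Titrant: 1x + 1y = 9.608 × 10^-3;  mass: 23.95x + 40.00y = 0.2936
Solving, x = 5.651 × 10^-3 mol, y = 3.956 × 10^-3 mol
mass of LiOH = 5.651 × 10^-3 × 23.95 = 0.1353 g

0.1353 g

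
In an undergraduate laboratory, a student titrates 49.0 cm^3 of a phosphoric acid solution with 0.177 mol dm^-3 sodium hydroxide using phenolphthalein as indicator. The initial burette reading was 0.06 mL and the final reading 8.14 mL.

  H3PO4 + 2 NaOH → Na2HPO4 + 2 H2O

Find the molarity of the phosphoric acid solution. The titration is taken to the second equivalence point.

0.0146 mol/L

n(NaOH) = 0.00808 L × 0.177 mol/L = 1.43 × 10^-3 mol
From the 1:2 mole ratio, n(H3PO4) = 1/2 × 1.43 × 10^-3 = 7.15 × 10^-4 mol
[H3PO4] = 7.15 × 10^-4 mol / 0.0490 L = 0.0146 mol/L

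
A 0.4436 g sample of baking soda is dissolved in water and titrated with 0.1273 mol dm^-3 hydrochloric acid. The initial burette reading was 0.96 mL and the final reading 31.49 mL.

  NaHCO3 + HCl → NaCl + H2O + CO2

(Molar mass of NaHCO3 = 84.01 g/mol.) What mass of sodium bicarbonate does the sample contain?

n(HCl) = 0.03053 L × 0.1273 mol/L = 3.886 × 10^-3 mol
n(NaHCO3) = 3.886 × 10^-3 mol (1:1 ratio)
mass of NaHCO3 = 3.886 × 10^-3 × 84.01 g/mol = 0.3265 g

0.3265 g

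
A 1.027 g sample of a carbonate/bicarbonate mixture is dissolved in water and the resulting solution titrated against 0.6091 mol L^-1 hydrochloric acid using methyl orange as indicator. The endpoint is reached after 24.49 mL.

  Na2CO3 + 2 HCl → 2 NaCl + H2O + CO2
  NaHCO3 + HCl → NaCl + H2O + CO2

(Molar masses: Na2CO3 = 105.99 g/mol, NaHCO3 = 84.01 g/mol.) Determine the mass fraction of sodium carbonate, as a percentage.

37.63 %

n(HCl) = 0.02449 × 0.6091 = 0.01492 mol
Let x = n(Na2CO3), y = n(NaHCO3).
Titrant: 2x + 1y = 0.01492;  mass: 105.99x + 84.01y = 1.027
Solving, x = 3.646 × 10^-3 mol, y = 7.625 × 10^-3 mol
mass of Na2CO3 = 3.646 × 10^-3 × 105.99 = 0.3864 g
% Na2CO3 = 0.3864 / 1.027 × 100 = 37.63 %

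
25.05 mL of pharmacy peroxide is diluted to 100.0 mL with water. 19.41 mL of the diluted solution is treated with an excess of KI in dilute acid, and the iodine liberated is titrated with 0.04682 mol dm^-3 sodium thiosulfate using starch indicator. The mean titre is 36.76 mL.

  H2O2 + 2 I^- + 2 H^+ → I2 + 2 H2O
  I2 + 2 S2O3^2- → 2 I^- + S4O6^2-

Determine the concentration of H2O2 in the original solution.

n(S2O3^2-) = 0.03676 × 0.04682 = 1.721 × 10^-3 mol
n(I2) = n(S2O3^2-)/2 = 8.606 × 10^-4 mol
n(H2O2) in the aliquot = 8.606 × 10^-4 mol (1:1 ratio)
[H2O2]_dilute = 8.606 × 10^-4 / 0.01941 = 0.04434 mol/L
[H2O2]_original = 0.04434 × 100.0/25.05 = 0.1770 mol/L

0.1770 mol/L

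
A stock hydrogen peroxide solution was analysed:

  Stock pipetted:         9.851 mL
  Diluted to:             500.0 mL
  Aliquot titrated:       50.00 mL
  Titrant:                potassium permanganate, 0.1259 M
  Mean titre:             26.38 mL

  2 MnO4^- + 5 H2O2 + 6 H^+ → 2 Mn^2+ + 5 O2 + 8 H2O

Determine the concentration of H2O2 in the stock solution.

n(KMnO4) = 0.02638 × 0.1259 = 3.321 × 10^-3 mol
From the 5:2 ratio, n(H2O2) in the aliquot = 5/2 × 3.321 × 10^-3 = 8.303 × 10^-3 mol
[H2O2]_dilute = 8.303 × 10^-3 / 0.05000 = 0.1661 mol/L
Dilution factor = 500.0 / 9.851 = 50.76
[H2O2]_stock = 0.1661 × 50.76 = 8.429 mol/L

8.429 M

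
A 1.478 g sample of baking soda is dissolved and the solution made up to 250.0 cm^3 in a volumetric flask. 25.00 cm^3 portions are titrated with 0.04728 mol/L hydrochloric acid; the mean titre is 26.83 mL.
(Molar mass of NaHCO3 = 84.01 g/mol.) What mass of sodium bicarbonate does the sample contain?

NaHCO3 + HCl → NaCl + H2O + CO2
n(HCl) per titration = 0.02683 × 0.04728 = 1.269 × 10^-3 mol
n(NaHCO3) in each aliquot = 1.269 × 10^-3 mol (1:1 ratio)
n(NaHCO3) in the whole flask = 1.269 × 10^-3 × 250.0/25.00 = 0.01269 mol
mass of NaHCO3 = 0.01269 × 84.01 = 1.066 g

1.066 g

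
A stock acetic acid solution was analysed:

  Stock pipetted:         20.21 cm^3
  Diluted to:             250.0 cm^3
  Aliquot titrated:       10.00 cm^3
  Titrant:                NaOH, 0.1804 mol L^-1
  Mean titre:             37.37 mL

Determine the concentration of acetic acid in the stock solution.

CH3COOH + NaOH → CH3COONa + H2O
n(NaOH) = 0.03737 × 0.1804 = 6.742 × 10^-3 mol
n(CH3COOH) in the aliquot = 6.742 × 10^-3 mol (1:1 ratio)
[CH3COOH]_dilute = 6.742 × 10^-3 / 0.01000 = 0.6742 mol/L
Dilution factor = 250.0 / 20.21 = 12.37
[CH3COOH]_stock = 0.6742 × 12.37 = 8.339 mol/L

8.339 mol/L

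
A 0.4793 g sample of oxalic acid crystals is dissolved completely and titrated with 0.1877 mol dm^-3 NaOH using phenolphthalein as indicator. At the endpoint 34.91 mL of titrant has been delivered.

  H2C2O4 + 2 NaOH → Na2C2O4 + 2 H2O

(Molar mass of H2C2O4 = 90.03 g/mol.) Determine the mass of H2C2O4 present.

n(NaOH) = 0.03491 L × 0.1877 mol/L = 6.553 × 10^-3 mol
From the 1:2 ratio, n(H2C2O4) = 1/2 × 6.553 × 10^-3 = 3.276 × 10^-3 mol
mass of H2C2O4 = 3.276 × 10^-3 × 90.03 g/mol = 0.2950 g

0.2950 g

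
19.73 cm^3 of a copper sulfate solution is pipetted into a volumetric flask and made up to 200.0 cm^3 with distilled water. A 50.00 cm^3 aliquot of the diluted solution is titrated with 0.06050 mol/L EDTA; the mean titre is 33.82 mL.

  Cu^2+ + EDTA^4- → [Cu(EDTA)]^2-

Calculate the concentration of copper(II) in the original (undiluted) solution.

n(EDTA) = 0.03382 × 0.06050 = 2.046 × 10^-3 mol
n(Cu2+) in the aliquot = 2.046 × 10^-3 mol (1:1 ratio)
[Cu2+]_dilute = 2.046 × 10^-3 / 0.05000 = 0.04092 mol/L
Dilution factor = 200.0 / 19.73 = 10.14
[Cu2+]_stock = 0.04092 × 10.14 = 0.4148 mol/L

0.4148 mol/L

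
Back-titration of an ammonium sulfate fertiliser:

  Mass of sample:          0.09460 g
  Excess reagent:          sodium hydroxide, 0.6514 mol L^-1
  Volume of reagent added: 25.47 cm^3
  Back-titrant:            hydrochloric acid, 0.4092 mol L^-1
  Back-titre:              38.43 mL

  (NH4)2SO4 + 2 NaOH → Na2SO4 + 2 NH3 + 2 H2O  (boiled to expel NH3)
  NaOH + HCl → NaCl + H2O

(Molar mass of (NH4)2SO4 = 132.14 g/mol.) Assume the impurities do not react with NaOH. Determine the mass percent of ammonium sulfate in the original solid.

n(NaOH) added = 0.02547 × 0.6514 = 0.01659 mol
n(HCl) used in back-titration = 0.03843 × 0.4092 = 0.01573 mol
n(NaOH) left over = 0.01573 mol (1:1 ratio)
n(NaOH) consumed by analyte = 0.01659 − 0.01573 = 8.656 × 10^-4 mol
From the 1:2 ratio, n((NH4)2SO4) = 1/2 × 8.656 × 10^-4 = 4.328 × 10^-4 mol
mass of (NH4)2SO4 = 4.328 × 10^-4 × 132.14 = 0.05719 g
% (NH4)2SO4 = 0.05719 / 0.09460 × 100 = 60.45 %

60.45 %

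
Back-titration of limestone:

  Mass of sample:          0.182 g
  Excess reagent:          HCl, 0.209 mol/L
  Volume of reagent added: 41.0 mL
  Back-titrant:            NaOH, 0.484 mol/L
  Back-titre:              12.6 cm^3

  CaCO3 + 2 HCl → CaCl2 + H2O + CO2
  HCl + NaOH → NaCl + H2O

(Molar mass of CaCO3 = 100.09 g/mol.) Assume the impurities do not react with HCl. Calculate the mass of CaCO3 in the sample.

0.124 g

n(HCl) added = 0.0410 × 0.209 = 8.57 × 10^-3 mol
n(NaOH) used in back-titration = 0.0126 × 0.484 = 6.10 × 10^-3 mol
n(HCl) left over = 6.10 × 10^-3 mol (1:1 ratio)
n(HCl) consumed by analyte = 8.57 × 10^-3 − 6.10 × 10^-3 = 2.47 × 10^-3 mol
From the 1:2 ratio, n(CaCO3) = 1/2 × 2.47 × 10^-3 = 1.24 × 10^-3 mol
mass of CaCO3 = 1.24 × 10^-3 × 100.09 = 0.124 g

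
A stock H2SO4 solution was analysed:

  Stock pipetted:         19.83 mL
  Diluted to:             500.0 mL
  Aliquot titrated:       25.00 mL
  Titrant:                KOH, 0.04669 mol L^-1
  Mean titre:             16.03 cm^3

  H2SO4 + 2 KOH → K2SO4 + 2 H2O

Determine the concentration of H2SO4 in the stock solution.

0.3774 mol/L

n(KOH) = 0.01603 × 0.04669 = 7.484 × 10^-4 mol
From the 1:2 ratio, n(H2SO4) in the aliquot = 1/2 × 7.484 × 10^-4 = 3.742 × 10^-4 mol
[H2SO4]_dilute = 3.742 × 10^-4 / 0.02500 = 0.01497 mol/L
Dilution factor = 500.0 / 19.83 = 25.21
[H2SO4]_stock = 0.01497 × 25.21 = 0.3774 mol/L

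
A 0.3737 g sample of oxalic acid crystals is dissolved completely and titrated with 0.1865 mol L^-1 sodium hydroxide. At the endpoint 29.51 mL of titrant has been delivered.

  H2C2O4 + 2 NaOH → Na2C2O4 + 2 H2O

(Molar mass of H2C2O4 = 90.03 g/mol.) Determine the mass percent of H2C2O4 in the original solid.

66.30 %

n(NaOH) = 0.02951 L × 0.1865 mol/L = 5.504 × 10^-3 mol
From the 1:2 ratio, n(H2C2O4) = 1/2 × 5.504 × 10^-3 = 2.752 × 10^-3 mol
mass of H2C2O4 = 2.752 × 10^-3 × 90.03 g/mol = 0.2477 g
% H2C2O4 = 0.2477 / 0.3737 × 100 = 66.30 %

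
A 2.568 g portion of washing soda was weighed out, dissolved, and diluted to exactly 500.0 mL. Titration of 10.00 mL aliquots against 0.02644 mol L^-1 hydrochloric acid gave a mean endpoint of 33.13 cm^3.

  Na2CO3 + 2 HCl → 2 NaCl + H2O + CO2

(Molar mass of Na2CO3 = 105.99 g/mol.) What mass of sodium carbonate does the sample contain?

2.321 g

n(HCl) per titration = 0.03313 × 0.02644 = 8.760 × 10^-4 mol
From the 1:2 ratio, n(Na2CO3) in each aliquot = 1/2 × 8.760 × 10^-4 = 4.380 × 10^-4 mol
n(Na2CO3) in the whole flask = 4.380 × 10^-4 × 500.0/10.00 = 0.02190 mol
mass of Na2CO3 = 0.02190 × 105.99 = 2.321 g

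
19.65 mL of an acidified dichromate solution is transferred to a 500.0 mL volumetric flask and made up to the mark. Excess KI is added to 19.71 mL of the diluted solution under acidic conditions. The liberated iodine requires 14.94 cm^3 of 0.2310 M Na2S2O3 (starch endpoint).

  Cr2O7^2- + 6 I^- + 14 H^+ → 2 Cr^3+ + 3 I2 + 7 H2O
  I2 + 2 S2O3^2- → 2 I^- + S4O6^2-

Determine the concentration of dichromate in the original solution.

n(S2O3^2-) = 0.01494 × 0.2310 = 3.451 × 10^-3 mol
n(I2) = n(S2O3^2-)/2 = 1.726 × 10^-3 mol
From the 1:3 ratio, n(Cr2O7^2-) in the aliquot = 1/3 × 1.726 × 10^-3 = 5.752 × 10^-4 mol
[Cr2O7^2-]_dilute = 5.752 × 10^-4 / 0.01971 = 0.02918 mol/L
[Cr2O7^2-]_original = 0.02918 × 500.0/19.65 = 0.7426 mol/L

0.7426 M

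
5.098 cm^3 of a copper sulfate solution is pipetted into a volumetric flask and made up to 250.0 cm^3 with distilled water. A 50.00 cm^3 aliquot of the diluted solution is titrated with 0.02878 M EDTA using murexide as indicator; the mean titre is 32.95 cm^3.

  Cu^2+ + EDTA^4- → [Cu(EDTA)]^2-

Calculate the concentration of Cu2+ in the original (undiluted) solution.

0.9301 M

n(EDTA) = 0.03295 × 0.02878 = 9.483 × 10^-4 mol
n(Cu2+) in the aliquot = 9.483 × 10^-4 mol (1:1 ratio)
[Cu2+]_dilute = 9.483 × 10^-4 / 0.05000 = 0.01897 mol/L
Dilution factor = 250.0 / 5.098 = 49.04
[Cu2+]_stock = 0.01897 × 49.04 = 0.9301 mol/L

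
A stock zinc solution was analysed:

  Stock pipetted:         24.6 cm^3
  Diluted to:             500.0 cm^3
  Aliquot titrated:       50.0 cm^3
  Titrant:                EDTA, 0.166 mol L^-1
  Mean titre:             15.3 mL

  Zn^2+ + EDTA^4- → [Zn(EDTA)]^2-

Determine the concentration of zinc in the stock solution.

n(EDTA) = 0.0153 × 0.166 = 2.54 × 10^-3 mol
n(Zn2+) in the aliquot = 2.54 × 10^-3 mol (1:1 ratio)
[Zn2+]_dilute = 2.54 × 10^-3 / 0.0500 = 0.0508 mol/L
Dilution factor = 500.0 / 24.6 = 20.33
[Zn2+]_stock = 0.0508 × 20.33 = 1.03 mol/L

1.03 mol/L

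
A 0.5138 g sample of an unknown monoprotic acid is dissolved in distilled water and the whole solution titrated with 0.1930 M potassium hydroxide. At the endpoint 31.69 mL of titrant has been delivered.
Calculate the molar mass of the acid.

n(KOH) = 0.03169 L × 0.1930 mol/L = 6.116 × 10^-3 mol
n(HA) = 6.116 × 10^-3 mol (1:1 ratio)
M = m / n = 0.5138 g / 6.116 × 10^-3 mol = 84.01 g/mol

84.01 g/mol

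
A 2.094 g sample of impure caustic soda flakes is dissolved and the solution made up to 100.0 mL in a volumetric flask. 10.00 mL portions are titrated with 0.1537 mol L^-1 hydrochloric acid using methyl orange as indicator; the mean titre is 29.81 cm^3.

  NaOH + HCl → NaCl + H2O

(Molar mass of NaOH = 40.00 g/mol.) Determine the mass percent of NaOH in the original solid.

87.52 %

n(HCl) per titration = 0.02981 × 0.1537 = 4.582 × 10^-3 mol
n(NaOH) in each aliquot = 4.582 × 10^-3 mol (1:1 ratio)
n(NaOH) in the whole flask = 4.582 × 10^-3 × 100.0/10.00 = 0.04582 mol
mass of NaOH = 0.04582 × 40.00 = 1.833 g
% NaOH = 1.833 / 2.094 × 100 = 87.52 %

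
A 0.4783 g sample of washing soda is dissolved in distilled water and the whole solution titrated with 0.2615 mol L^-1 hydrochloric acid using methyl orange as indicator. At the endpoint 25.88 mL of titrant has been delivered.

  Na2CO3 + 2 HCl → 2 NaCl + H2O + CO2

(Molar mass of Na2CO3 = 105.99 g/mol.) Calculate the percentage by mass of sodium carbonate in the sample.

74.98 %

n(HCl) = 0.02588 L × 0.2615 mol/L = 6.768 × 10^-3 mol
From the 1:2 ratio, n(Na2CO3) = 1/2 × 6.768 × 10^-3 = 3.384 × 10^-3 mol
mass of Na2CO3 = 3.384 × 10^-3 × 105.99 g/mol = 0.3587 g
% Na2CO3 = 0.3587 / 0.4783 × 100 = 74.98 %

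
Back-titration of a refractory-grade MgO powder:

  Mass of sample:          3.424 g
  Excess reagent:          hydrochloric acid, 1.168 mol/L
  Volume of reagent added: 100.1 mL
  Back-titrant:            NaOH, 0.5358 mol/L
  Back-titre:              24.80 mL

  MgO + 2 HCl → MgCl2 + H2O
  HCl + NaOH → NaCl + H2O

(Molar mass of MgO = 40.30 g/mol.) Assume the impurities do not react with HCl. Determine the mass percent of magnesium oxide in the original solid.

60.98 %

n(HCl) added = 0.1001 × 1.168 = 0.1169 mol
n(NaOH) used in back-titration = 0.02480 × 0.5358 = 0.01329 mol
n(HCl) left over = 0.01329 mol (1:1 ratio)
n(HCl) consumed by analyte = 0.1169 − 0.01329 = 0.1036 mol
From the 1:2 ratio, n(MgO) = 1/2 × 0.1036 = 0.05181 mol
mass of MgO = 0.05181 × 40.30 = 2.088 g
% MgO = 2.088 / 3.424 × 100 = 60.98 %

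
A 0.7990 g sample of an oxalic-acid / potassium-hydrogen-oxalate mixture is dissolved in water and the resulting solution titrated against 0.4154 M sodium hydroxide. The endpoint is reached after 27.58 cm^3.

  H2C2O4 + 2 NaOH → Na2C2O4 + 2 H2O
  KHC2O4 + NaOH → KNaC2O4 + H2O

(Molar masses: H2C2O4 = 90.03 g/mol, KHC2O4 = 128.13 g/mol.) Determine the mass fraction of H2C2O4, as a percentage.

45.34 %

n(NaOH) = 0.02758 × 0.4154 = 0.01146 mol
Let x = n(H2C2O4), y = n(KHC2O4).
Titrant: 2x + 1y = 0.01146;  mass: 90.03x + 128.13y = 0.7990
Solving, x = 4.024 × 10^-3 mol, y = 3.408 × 10^-3 mol
mass of H2C2O4 = 4.024 × 10^-3 × 90.03 = 0.3623 g
% H2C2O4 = 0.3623 / 0.7990 × 100 = 45.34 %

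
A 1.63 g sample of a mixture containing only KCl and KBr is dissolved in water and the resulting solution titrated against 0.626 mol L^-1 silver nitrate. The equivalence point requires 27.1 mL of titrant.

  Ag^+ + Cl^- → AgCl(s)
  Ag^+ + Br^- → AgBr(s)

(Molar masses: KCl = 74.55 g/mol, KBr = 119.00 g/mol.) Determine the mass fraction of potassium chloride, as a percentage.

n(AgNO3) = 0.0271 × 0.626 = 0.0170 mol
Let x = n(KCl), y = n(KBr).
Titrant: 1x + 1y = 0.0170;  mass: 74.55x + 119.00y = 1.63
Solving, x = 8.75 × 10^-3 mol, y = 8.22 × 10^-3 mol
mass of KCl = 8.75 × 10^-3 × 74.55 = 0.652 g
% KCl = 0.652 / 1.63 × 100 = 40.0 %

40.0 %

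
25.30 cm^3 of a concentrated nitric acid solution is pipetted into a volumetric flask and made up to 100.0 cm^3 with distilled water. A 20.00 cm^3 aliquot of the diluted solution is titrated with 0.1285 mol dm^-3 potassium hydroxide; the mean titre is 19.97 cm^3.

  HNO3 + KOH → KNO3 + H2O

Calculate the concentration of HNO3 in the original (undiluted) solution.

0.5071 mol/L

n(KOH) = 0.01997 × 0.1285 = 2.566 × 10^-3 mol
n(HNO3) in the aliquot = 2.566 × 10^-3 mol (1:1 ratio)
[HNO3]_dilute = 2.566 × 10^-3 / 0.02000 = 0.1283 mol/L
Dilution factor = 100.0 / 25.30 = 3.953
[HNO3]_stock = 0.1283 × 3.953 = 0.5071 mol/L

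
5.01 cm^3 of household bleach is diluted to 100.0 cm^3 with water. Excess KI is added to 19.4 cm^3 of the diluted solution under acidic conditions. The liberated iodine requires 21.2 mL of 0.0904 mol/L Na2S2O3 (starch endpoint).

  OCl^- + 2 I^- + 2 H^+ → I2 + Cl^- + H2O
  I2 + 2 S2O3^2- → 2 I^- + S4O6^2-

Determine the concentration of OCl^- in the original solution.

n(S2O3^2-) = 0.0212 × 0.0904 = 1.92 × 10^-3 mol
n(I2) = n(S2O3^2-)/2 = 9.58 × 10^-4 mol
n(OCl^-) in the aliquot = 9.58 × 10^-4 mol (1:1 ratio)
[OCl^-]_dilute = 9.58 × 10^-4 / 0.0194 = 0.0494 mol/L
[OCl^-]_original = 0.0494 × 100.0/5.01 = 0.986 mol/L

0.986 mol/L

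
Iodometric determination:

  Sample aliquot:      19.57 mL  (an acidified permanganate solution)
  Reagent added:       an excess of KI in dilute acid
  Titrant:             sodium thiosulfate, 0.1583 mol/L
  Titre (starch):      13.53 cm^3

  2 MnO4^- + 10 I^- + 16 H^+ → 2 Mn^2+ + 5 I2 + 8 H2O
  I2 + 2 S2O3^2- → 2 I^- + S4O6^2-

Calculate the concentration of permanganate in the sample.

n(S2O3^2-) = 0.01353 × 0.1583 = 2.142 × 10^-3 mol
n(I2) = n(S2O3^2-)/2 = 1.071 × 10^-3 mol
From the 2:5 ratio, n(MnO4^-) in the aliquot = 2/5 × 1.071 × 10^-3 = 4.284 × 10^-4 mol
[MnO4^-] = 4.284 × 10^-4 / 0.01957 = 0.02189 mol/L

0.02189 mol/L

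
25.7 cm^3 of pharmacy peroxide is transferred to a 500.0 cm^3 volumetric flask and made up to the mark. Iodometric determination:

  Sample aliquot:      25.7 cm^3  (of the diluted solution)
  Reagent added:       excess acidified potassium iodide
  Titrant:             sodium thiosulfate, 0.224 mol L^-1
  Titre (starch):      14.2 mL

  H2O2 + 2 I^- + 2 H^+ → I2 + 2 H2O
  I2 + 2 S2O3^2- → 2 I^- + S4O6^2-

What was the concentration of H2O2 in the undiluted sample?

n(S2O3^2-) = 0.0142 × 0.224 = 3.18 × 10^-3 mol
n(I2) = n(S2O3^2-)/2 = 1.59 × 10^-3 mol
n(H2O2) in the aliquot = 1.59 × 10^-3 mol (1:1 ratio)
[H2O2]_dilute = 1.59 × 10^-3 / 0.0257 = 0.0619 mol/L
[H2O2]_original = 0.0619 × 500.0/25.7 = 1.20 mol/L

1.20 mol/L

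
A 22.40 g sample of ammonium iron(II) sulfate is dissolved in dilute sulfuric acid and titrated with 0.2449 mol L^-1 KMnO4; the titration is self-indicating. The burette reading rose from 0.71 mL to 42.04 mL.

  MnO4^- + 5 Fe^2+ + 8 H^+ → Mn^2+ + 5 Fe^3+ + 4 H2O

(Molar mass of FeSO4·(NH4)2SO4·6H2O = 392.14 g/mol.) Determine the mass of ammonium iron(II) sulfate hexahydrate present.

19.85 g

n(KMnO4) = 0.04133 L × 0.2449 mol/L = 0.01012 mol
From the 5:1 ratio, n(FeSO4·(NH4)2SO4·6H2O) = 5/1 × 0.01012 = 0.05061 mol
mass of FeSO4·(NH4)2SO4·6H2O = 0.05061 × 392.14 g/mol = 19.85 g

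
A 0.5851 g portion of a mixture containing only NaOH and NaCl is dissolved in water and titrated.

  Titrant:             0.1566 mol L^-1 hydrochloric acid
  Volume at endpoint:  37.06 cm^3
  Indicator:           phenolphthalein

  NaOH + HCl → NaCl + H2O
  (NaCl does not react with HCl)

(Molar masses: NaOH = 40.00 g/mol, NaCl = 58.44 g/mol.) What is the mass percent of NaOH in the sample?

39.68 %

n(HCl) = 0.03706 × 0.1566 = 5.804 × 10^-3 mol
Let x = n(NaOH), y = n(NaCl).
Titrant: 1x = 5.804 × 10^-3;  mass: 40.00x + 58.44y = 0.5851
Solving, x = 5.804 × 10^-3 mol, y = 6.040 × 10^-3 mol
mass of NaOH = 5.804 × 10^-3 × 40.00 = 0.2321 g
% NaOH = 0.2321 / 0.5851 × 100 = 39.68 %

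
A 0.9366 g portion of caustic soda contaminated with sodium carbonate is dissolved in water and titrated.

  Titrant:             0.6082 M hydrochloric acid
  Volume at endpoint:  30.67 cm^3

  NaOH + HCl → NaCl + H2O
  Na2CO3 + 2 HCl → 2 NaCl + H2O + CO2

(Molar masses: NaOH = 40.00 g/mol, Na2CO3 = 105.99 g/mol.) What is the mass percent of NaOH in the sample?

17.07 %

n(HCl) = 0.03067 × 0.6082 = 0.01865 mol
Let x = n(NaOH), y = n(Na2CO3).
Titrant: 1x + 2y = 0.01865;  mass: 40.00x + 105.99y = 0.9366
Solving, x = 3.997 × 10^-3 mol, y = 7.328 × 10^-3 mol
mass of NaOH = 3.997 × 10^-3 × 40.00 = 0.1599 g
% NaOH = 0.1599 / 0.9366 × 100 = 17.07 %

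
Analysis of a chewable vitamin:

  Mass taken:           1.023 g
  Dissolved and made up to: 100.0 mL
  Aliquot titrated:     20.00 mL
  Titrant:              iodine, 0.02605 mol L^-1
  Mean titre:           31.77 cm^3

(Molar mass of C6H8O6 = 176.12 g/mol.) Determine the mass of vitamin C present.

0.7288 g

C6H8O6 + I2 → C6H6O6 + 2 HI
n(I2) per titration = 0.03177 × 0.02605 = 8.276 × 10^-4 mol
n(C6H8O6) in each aliquot = 8.276 × 10^-4 mol (1:1 ratio)
n(C6H8O6) in the whole flask = 8.276 × 10^-4 × 100.0/20.00 = 4.138 × 10^-3 mol
mass of C6H8O6 = 4.138 × 10^-3 × 176.12 = 0.7288 g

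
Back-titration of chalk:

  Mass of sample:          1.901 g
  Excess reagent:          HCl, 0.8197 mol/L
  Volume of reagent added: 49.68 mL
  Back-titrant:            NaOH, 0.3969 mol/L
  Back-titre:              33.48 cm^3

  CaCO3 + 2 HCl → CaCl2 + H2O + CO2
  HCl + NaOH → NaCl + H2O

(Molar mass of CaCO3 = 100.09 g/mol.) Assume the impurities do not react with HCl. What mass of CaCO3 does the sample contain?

n(HCl) added = 0.04968 × 0.8197 = 0.04072 mol
n(NaOH) used in back-titration = 0.03348 × 0.3969 = 0.01329 mol
n(HCl) left over = 0.01329 mol (1:1 ratio)
n(HCl) consumed by analyte = 0.04072 − 0.01329 = 0.02743 mol
From the 1:2 ratio, n(CaCO3) = 1/2 × 0.02743 = 0.01372 mol
mass of CaCO3 = 0.01372 × 100.09 = 1.373 g

1.373 g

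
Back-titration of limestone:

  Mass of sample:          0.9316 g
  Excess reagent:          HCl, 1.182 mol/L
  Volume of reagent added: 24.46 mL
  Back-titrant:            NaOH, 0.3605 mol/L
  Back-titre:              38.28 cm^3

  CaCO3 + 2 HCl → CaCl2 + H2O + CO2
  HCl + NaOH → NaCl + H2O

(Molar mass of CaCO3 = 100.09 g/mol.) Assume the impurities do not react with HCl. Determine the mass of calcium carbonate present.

n(HCl) added = 0.02446 × 1.182 = 0.02891 mol
n(NaOH) used in back-titration = 0.03828 × 0.3605 = 0.01380 mol
n(HCl) left over = 0.01380 mol (1:1 ratio)
n(HCl) consumed by analyte = 0.02891 − 0.01380 = 0.01511 mol
From the 1:2 ratio, n(CaCO3) = 1/2 × 0.01511 = 7.556 × 10^-3 mol
mass of CaCO3 = 7.556 × 10^-3 × 100.09 = 0.7563 g

0.7563 g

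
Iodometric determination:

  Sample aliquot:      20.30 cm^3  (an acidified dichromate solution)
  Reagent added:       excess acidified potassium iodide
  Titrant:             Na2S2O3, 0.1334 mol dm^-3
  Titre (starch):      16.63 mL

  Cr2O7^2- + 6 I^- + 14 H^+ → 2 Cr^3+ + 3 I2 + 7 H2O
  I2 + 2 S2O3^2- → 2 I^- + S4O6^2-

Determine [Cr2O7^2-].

0.01821 mol/L

n(S2O3^2-) = 0.01663 × 0.1334 = 2.218 × 10^-3 mol
n(I2) = n(S2O3^2-)/2 = 1.109 × 10^-3 mol
From the 1:3 ratio, n(Cr2O7^2-) in the aliquot = 1/3 × 1.109 × 10^-3 = 3.697 × 10^-4 mol
[Cr2O7^2-] = 3.697 × 10^-4 / 0.02030 = 0.01821 mol/L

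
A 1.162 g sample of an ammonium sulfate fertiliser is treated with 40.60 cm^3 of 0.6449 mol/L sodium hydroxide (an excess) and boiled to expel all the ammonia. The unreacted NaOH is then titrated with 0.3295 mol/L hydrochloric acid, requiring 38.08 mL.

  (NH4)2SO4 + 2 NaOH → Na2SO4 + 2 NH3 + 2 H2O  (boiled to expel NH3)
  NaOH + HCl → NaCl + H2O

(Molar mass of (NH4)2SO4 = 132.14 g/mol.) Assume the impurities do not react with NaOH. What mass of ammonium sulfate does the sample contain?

n(NaOH) added = 0.04060 × 0.6449 = 0.02618 mol
n(HCl) used in back-titration = 0.03808 × 0.3295 = 0.01255 mol
n(NaOH) left over = 0.01255 mol (1:1 ratio)
n(NaOH) consumed by analyte = 0.02618 − 0.01255 = 0.01364 mol
From the 1:2 ratio, n((NH4)2SO4) = 1/2 × 0.01364 = 6.818 × 10^-3 mol
mass of (NH4)2SO4 = 6.818 × 10^-3 × 132.14 = 0.9009 g

0.9009 g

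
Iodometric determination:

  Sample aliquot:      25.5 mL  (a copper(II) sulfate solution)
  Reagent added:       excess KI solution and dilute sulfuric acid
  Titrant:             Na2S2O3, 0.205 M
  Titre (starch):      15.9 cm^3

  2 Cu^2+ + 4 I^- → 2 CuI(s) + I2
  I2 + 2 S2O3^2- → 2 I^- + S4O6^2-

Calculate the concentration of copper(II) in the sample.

n(S2O3^2-) = 0.0159 × 0.205 = 3.26 × 10^-3 mol
n(I2) = n(S2O3^2-)/2 = 1.63 × 10^-3 mol
From the 2:1 ratio, n(Cu2+) in the aliquot = 2/1 × 1.63 × 10^-3 = 3.26 × 10^-3 mol
[Cu2+] = 3.26 × 10^-3 / 0.0255 = 0.128 mol/L

0.128 M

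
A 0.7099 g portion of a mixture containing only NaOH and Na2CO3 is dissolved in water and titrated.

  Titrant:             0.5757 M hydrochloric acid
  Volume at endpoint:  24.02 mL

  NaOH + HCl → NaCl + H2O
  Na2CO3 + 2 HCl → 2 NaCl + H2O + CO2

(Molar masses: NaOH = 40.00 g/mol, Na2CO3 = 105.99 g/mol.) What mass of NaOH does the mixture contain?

n(HCl) = 0.02402 × 0.5757 = 0.01383 mol
Let x = n(NaOH), y = n(Na2CO3).
Titrant: 1x + 2y = 0.01383;  mass: 40.00x + 105.99y = 0.7099
Solving, x = 1.765 × 10^-3 mol, y = 6.032 × 10^-3 mol
mass of NaOH = 1.765 × 10^-3 × 40.00 = 0.07059 g

0.07059 g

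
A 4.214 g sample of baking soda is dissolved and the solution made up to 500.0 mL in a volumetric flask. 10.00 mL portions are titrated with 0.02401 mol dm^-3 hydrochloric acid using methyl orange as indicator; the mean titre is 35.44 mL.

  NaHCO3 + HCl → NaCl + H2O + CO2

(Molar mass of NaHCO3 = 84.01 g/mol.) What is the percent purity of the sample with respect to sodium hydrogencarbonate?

84.82 %

n(HCl) per titration = 0.03544 × 0.02401 = 8.509 × 10^-4 mol
n(NaHCO3) in each aliquot = 8.509 × 10^-4 mol (1:1 ratio)
n(NaHCO3) in the whole flask = 8.509 × 10^-4 × 500.0/10.00 = 0.04255 mol
mass of NaHCO3 = 0.04255 × 84.01 = 3.574 g
% NaHCO3 = 3.574 / 4.214 × 100 = 84.82 %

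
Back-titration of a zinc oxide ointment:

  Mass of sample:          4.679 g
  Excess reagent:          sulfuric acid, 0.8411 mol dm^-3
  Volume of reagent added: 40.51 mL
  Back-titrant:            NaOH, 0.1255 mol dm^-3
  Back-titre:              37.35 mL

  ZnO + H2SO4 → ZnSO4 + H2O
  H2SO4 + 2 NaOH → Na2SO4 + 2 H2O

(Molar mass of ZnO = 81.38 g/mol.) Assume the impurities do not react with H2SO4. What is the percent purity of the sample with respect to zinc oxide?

n(H2SO4) added = 0.04051 × 0.8411 = 0.03407 mol
n(NaOH) used in back-titration = 0.03735 × 0.1255 = 4.687 × 10^-3 mol
From the 1:2 ratio, n(H2SO4) left over = 1/2 × 4.687 × 10^-3 = 2.344 × 10^-3 mol
n(H2SO4) consumed by analyte = 0.03407 − 2.344 × 10^-3 = 0.03173 mol
n(ZnO) = 0.03173 mol (1:1 ratio)
mass of ZnO = 0.03173 × 81.38 = 2.582 g
% ZnO = 2.582 / 4.679 × 100 = 55.19 %

55.19 %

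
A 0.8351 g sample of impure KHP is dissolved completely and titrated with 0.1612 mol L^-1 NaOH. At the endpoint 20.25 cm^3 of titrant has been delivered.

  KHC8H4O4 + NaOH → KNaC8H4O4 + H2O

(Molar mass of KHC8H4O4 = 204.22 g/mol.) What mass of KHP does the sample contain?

0.6666 g

n(NaOH) = 0.02025 L × 0.1612 mol/L = 3.264 × 10^-3 mol
n(KHC8H4O4) = 3.264 × 10^-3 mol (1:1 ratio)
mass of KHC8H4O4 = 3.264 × 10^-3 × 204.22 g/mol = 0.6666 g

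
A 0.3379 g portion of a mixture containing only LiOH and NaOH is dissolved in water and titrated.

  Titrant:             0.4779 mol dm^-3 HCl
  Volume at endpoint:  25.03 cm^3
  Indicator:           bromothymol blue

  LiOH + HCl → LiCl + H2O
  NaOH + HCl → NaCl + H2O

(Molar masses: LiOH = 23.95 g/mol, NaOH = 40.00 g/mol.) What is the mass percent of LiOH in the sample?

62.08 %

n(HCl) = 0.02503 × 0.4779 = 0.01196 mol
Let x = n(LiOH), y = n(NaOH).
Titrant: 1x + 1y = 0.01196;  mass: 23.95x + 40.00y = 0.3379
Solving, x = 8.758 × 10^-3 mol, y = 3.203 × 10^-3 mol
mass of LiOH = 8.758 × 10^-3 × 23.95 = 0.2098 g
% LiOH = 0.2098 / 0.3379 × 100 = 62.08 %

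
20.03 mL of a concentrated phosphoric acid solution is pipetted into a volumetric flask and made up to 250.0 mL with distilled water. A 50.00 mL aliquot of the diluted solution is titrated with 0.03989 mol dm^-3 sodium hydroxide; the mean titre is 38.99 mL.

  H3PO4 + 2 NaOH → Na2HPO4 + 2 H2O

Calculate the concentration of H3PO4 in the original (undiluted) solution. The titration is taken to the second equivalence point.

n(NaOH) = 0.03899 × 0.03989 = 1.555 × 10^-3 mol
From the 1:2 ratio, n(H3PO4) in the aliquot = 1/2 × 1.555 × 10^-3 = 7.777 × 10^-4 mol
[H3PO4]_dilute = 7.777 × 10^-4 / 0.05000 = 0.01555 mol/L
Dilution factor = 250.0 / 20.03 = 12.48
[H3PO4]_stock = 0.01555 × 12.48 = 0.1941 mol/L

0.1941 mol/L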